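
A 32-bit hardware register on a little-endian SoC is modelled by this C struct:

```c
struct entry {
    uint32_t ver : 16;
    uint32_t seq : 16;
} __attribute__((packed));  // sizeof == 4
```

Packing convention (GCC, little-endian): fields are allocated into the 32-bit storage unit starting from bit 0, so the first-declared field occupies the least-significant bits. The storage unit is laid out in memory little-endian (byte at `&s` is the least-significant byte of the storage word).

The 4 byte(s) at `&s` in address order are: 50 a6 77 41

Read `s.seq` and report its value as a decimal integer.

16759

[0]=0x50 [1]=0xa6 [2]=0x77 [3]=0x41 (little-endian) → word 0x4177a650
ver [0+:16] = (word>>0) & 0xffff = 42576
seq [16+:16] = (word>>16) & 0xffff = 16759  ←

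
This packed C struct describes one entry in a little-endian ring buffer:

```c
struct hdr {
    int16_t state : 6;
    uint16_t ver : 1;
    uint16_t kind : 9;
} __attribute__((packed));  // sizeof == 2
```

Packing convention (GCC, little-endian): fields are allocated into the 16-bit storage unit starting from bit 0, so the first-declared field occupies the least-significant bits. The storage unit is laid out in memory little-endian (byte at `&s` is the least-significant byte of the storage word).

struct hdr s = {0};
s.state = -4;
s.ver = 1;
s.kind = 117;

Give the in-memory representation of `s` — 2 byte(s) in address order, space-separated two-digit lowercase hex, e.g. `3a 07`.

state (6b) val=-4 bits=0x3c at bit 0: 0x003c
ver (1b) val=1 bits=0x1 at bit 6: 0x007c
kind (9b) val=117 bits=0x75 at bit 7: 0x3afc
word = 0x3afc → little-endian bytes:
  [0]=0xfc  [1]=0x3a

fc 3a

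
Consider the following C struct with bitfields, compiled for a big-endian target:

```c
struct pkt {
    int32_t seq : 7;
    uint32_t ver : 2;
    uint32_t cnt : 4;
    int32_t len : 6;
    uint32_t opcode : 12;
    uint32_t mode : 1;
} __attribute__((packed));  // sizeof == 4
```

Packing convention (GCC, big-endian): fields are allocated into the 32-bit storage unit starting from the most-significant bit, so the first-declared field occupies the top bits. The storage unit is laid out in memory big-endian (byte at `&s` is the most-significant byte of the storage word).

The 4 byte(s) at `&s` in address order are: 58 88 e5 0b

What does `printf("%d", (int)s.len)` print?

7

[0]=0x58 [1]=0x88 [2]=0xe5 [3]=0x0b (big-endian) → word 0x5888e50b
seq [25+:7] = (word>>25) & 0x7f = 44
ver [23+:2] = (word>>23) & 0x3 = 1
cnt [19+:4] = (word>>19) & 0xf = 1
len [13+:6] = (word>>13) & 0x3f = 7  ←
opcode [1+:12] = (word>>1) & 0xfff = 645
mode [0+:1] = (word>>0) & 0x1 = 1
len signed 6b, MSB=0: value = 7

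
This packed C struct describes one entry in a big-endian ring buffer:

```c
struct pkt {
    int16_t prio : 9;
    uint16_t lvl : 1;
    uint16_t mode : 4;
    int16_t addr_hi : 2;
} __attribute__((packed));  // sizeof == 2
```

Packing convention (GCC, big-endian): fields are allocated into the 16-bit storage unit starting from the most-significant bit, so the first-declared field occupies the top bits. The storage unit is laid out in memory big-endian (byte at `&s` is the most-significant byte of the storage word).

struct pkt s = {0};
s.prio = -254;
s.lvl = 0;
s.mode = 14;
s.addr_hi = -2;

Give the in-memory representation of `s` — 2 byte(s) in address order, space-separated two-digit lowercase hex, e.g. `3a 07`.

[7+:9] prio=-254 & 0x1ff = 0x102; word=0x8100
[6+:1] lvl=0 & 0x1 = 0x0; word=0x8100
[2+:4] mode=14 & 0xf = 0xe; word=0x8138
[0+:2] addr_hi=-2 & 0x3 = 0x2; word=0x813a
word = 0x813a → big-endian bytes:
  [0]=0x81  [1]=0x3a

81 3a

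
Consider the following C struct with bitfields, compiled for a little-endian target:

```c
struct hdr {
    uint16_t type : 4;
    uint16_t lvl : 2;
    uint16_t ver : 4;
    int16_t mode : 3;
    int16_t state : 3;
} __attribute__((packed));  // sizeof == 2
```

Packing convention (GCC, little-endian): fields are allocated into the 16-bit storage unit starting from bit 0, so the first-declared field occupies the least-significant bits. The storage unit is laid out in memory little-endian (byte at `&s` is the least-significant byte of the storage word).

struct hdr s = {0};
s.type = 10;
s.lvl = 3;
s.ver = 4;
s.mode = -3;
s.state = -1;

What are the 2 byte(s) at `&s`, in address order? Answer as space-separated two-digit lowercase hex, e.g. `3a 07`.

[0+:4] type=10 & 0xf = 0xa; word=0x000a
[4+:2] lvl=3 & 0x3 = 0x3; word=0x003a
[6+:4] ver=4 & 0xf = 0x4; word=0x013a
[10+:3] mode=-3 & 0x7 = 0x5; word=0x153a
[13+:3] state=-1 & 0x7 = 0x7; word=0xf53a
word = 0xf53a → little-endian bytes:
  [0]=0x3a  [1]=0xf5

3a f5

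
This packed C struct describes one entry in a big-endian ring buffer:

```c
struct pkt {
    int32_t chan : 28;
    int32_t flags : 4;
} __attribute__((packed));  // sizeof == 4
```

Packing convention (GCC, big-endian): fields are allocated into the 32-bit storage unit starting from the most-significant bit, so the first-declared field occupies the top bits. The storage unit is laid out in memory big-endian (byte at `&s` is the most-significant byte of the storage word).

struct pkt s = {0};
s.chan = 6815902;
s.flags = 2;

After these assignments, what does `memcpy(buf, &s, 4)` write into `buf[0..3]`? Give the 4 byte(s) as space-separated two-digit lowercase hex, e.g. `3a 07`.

06 80 09 e2

chan:28 = 6815902 → 0x68009e << 4 → word 0x068009e0
flags:4 = 2 → 0x2 << 0 → word 0x068009e2
word = 0x068009e2 → big-endian bytes:
  [0]=0x06  [1]=0x80  [2]=0x09  [3]=0xe2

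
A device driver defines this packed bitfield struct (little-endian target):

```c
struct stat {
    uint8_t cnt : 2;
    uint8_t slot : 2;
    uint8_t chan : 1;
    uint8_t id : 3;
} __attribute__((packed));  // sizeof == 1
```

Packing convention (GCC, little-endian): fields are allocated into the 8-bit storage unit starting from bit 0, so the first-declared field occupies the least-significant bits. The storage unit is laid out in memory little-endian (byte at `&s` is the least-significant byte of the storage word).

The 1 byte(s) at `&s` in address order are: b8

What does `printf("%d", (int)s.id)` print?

[0]=0xb8 (little-endian) → word 0xb8
cnt:2 @ bit 0 → (0xb8>>0)&0x3 = 0x0
slot:2 @ bit 2 → (0xb8>>2)&0x3 = 0x2
chan:1 @ bit 4 → (0xb8>>4)&0x1 = 0x1
id:3 @ bit 5 → (0xb8>>5)&0x7 = 0x5  ←

5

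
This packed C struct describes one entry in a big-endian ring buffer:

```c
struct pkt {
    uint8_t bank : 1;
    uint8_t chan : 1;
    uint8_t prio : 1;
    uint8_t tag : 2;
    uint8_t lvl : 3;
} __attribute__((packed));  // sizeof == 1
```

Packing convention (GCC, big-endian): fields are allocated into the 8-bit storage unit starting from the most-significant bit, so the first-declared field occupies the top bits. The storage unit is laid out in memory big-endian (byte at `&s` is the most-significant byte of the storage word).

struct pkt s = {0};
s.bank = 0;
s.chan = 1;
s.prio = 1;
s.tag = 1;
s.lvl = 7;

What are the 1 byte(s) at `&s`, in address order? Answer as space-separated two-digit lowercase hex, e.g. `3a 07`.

bank:1 = 0 → 0x0 << 7 → word 0x00
chan:1 = 1 → 0x1 << 6 → word 0x40
prio:1 = 1 → 0x1 << 5 → word 0x60
tag:2 = 1 → 0x1 << 3 → word 0x68
lvl:3 = 7 → 0x7 << 0 → word 0x6f
word = 0x6f → big-endian bytes:
  [0]=0x6f

6f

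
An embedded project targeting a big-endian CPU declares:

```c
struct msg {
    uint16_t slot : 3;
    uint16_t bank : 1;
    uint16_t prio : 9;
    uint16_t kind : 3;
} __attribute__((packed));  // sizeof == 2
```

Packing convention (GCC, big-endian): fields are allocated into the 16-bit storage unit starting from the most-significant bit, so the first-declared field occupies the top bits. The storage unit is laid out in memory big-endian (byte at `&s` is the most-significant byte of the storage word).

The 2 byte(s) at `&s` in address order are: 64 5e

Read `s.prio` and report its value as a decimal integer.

[0]=0x64 [1]=0x5e (big-endian) → word 0x645e
slot [13+:3] = (word>>13) & 0x7 = 3
bank [12+:1] = (word>>12) & 0x1 = 0
prio [3+:9] = (word>>3) & 0x1ff = 139  ←
kind [0+:3] = (word>>0) & 0x7 = 6

139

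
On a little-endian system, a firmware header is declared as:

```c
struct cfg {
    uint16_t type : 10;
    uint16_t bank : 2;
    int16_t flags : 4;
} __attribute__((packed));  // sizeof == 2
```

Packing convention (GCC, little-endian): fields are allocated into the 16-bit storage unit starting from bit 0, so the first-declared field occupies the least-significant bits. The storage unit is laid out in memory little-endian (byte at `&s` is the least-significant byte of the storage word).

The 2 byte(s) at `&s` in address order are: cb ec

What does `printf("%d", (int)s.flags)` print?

-2

[0]=0xcb [1]=0xec (little-endian) → word 0xeccb
type:10 @ bit 0 → (0xeccb>>0)&0x3ff = 0xcb
bank:2 @ bit 10 → (0xeccb>>10)&0x3 = 0x3
flags:4 @ bit 12 → (0xeccb>>12)&0xf = 0xe  ←
flags signed 4b, MSB=1: 14 - 16 = -2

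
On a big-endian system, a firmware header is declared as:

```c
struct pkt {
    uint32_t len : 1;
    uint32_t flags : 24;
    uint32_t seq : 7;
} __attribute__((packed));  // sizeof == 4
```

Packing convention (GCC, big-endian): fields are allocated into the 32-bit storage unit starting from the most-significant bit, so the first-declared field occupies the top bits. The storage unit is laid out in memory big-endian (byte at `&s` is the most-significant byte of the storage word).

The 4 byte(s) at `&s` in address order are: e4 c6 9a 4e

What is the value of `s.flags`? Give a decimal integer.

13208884

[0]=0xe4 [1]=0xc6 [2]=0x9a [3]=0x4e (big-endian) → word 0xe4c69a4e
len [31+:1] = (word>>31) & 0x1 = 1
flags [7+:24] = (word>>7) & 0xffffff = 13208884  ←
seq [0+:7] = (word>>0) & 0x7f = 78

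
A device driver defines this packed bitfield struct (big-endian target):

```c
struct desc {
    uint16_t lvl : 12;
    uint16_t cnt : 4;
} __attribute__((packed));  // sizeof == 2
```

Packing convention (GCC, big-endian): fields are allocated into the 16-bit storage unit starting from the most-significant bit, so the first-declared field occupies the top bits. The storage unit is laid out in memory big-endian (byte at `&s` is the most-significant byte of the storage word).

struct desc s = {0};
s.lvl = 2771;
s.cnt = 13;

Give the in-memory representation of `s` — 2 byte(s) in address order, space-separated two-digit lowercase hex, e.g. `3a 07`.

ad 3d

[4+:12] lvl=2771 & 0xfff = 0xad3; word=0xad30
[0+:4] cnt=13 & 0xf = 0xd; word=0xad3d
word = 0xad3d → big-endian bytes:
  [0]=0xad  [1]=0x3d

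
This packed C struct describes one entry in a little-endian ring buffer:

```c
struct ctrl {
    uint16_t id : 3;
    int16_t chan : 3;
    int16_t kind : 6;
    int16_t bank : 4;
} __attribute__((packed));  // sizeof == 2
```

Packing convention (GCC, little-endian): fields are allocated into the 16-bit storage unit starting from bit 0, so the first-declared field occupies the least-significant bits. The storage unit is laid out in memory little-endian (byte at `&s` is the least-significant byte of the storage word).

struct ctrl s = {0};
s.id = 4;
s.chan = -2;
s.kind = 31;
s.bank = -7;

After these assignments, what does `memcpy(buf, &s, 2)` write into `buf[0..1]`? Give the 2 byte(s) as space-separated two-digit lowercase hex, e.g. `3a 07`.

f4 97

id (3b) val=4 bits=0x4 at bit 0: 0x0004
chan (3b) val=-2 bits=0x6 at bit 3: 0x0034
kind (6b) val=31 bits=0x1f at bit 6: 0x07f4
bank (4b) val=-7 bits=0x9 at bit 12: 0x97f4
word = 0x97f4 → little-endian bytes:
  [0]=0xf4  [1]=0x97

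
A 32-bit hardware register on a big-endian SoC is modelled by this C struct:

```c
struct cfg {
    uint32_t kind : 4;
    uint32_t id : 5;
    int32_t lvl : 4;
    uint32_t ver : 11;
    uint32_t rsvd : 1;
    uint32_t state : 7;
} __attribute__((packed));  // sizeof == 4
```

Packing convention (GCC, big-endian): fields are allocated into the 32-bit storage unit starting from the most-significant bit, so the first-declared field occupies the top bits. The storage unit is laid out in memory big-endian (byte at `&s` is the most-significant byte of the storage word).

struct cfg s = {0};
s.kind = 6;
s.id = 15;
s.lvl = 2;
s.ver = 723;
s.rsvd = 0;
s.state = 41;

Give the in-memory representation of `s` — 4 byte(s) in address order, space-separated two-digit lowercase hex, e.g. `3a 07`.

kind (4b) val=6 bits=0x6 at bit 28: 0x60000000
id (5b) val=15 bits=0xf at bit 23: 0x67800000
lvl (4b) val=2 bits=0x2 at bit 19: 0x67900000
ver (11b) val=723 bits=0x2d3 at bit 8: 0x6792d300
rsvd (1b) val=0 bits=0x0 at bit 7: 0x6792d300
state (7b) val=41 bits=0x29 at bit 0: 0x6792d329
word = 0x6792d329 → big-endian bytes:
  [0]=0x67  [1]=0x92  [2]=0xd3  [3]=0x29

67 92 d3 29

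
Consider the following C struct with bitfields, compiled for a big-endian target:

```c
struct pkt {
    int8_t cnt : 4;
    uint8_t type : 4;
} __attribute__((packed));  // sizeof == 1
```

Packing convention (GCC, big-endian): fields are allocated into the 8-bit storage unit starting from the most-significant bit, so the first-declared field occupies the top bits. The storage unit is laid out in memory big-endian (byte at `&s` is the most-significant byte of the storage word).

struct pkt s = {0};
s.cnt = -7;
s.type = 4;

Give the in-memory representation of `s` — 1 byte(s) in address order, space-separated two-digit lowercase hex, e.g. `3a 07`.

cnt (4b) val=-7 bits=0x9 at bit 4: 0x90
type (4b) val=4 bits=0x4 at bit 0: 0x94
word = 0x94 → big-endian bytes:
  [0]=0x94

94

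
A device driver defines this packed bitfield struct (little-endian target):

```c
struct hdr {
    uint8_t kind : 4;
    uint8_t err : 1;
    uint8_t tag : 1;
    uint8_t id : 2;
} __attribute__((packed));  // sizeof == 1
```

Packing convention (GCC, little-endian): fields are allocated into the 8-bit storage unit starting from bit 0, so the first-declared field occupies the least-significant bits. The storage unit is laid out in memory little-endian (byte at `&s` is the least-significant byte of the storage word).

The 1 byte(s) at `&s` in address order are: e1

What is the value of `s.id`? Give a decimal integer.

3

[0]=0xe1 (little-endian) → word 0xe1
kind:4 @ bit 0 → (0xe1>>0)&0xf = 0x1
err:1 @ bit 4 → (0xe1>>4)&0x1 = 0x0
tag:1 @ bit 5 → (0xe1>>5)&0x1 = 0x1
id:2 @ bit 6 → (0xe1>>6)&0x3 = 0x3  ←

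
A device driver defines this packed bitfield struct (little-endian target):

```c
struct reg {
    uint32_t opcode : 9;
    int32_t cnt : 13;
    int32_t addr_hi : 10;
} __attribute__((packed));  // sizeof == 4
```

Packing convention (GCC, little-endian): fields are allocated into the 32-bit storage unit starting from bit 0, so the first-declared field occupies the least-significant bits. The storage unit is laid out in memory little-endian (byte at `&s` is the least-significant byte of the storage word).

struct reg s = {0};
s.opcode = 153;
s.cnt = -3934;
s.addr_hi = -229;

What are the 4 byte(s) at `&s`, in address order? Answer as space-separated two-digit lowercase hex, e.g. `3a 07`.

99 44 e1 c6

[0+:9] opcode=153 & 0x1ff = 0x99; word=0x00000099
[9+:13] cnt=-3934 & 0x1fff = 0x10a2; word=0x00214499
[22+:10] addr_hi=-229 & 0x3ff = 0x31b; word=0xc6e14499
word = 0xc6e14499 → little-endian bytes:
  [0]=0x99  [1]=0x44  [2]=0xe1  [3]=0xc6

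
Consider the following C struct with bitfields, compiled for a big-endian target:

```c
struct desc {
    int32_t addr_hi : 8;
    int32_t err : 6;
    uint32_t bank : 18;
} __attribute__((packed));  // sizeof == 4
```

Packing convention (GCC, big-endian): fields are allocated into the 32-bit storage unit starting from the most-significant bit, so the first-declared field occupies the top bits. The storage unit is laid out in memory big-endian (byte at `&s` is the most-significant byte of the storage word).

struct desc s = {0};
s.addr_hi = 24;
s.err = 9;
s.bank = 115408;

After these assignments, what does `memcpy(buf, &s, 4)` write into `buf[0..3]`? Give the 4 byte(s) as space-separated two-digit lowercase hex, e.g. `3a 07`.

addr_hi (8b) val=24 bits=0x18 at bit 24: 0x18000000
err (6b) val=9 bits=0x9 at bit 18: 0x18240000
bank (18b) val=115408 bits=0x1c2d0 at bit 0: 0x1825c2d0
word = 0x1825c2d0 → big-endian bytes:
  [0]=0x18  [1]=0x25  [2]=0xc2  [3]=0xd0

18 25 c2 d0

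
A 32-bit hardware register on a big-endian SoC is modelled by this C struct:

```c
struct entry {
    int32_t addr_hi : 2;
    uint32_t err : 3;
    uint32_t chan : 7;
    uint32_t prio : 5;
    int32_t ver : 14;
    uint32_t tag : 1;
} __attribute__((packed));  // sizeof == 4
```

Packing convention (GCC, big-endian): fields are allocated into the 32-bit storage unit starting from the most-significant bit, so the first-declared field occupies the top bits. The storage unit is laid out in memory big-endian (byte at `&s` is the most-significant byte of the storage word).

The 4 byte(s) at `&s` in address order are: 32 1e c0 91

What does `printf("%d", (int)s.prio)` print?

[0]=0x32 [1]=0x1e [2]=0xc0 [3]=0x91 (big-endian) → word 0x321ec091
addr_hi:2 @ bit 30 → (0x321ec091>>30)&0x3 = 0x0
err:3 @ bit 27 → (0x321ec091>>27)&0x7 = 0x6
chan:7 @ bit 20 → (0x321ec091>>20)&0x7f = 0x21
prio:5 @ bit 15 → (0x321ec091>>15)&0x1f = 0x1d  ←
ver:14 @ bit 1 → (0x321ec091>>1)&0x3fff = 0x2048
tag:1 @ bit 0 → (0x321ec091>>0)&0x1 = 0x1

29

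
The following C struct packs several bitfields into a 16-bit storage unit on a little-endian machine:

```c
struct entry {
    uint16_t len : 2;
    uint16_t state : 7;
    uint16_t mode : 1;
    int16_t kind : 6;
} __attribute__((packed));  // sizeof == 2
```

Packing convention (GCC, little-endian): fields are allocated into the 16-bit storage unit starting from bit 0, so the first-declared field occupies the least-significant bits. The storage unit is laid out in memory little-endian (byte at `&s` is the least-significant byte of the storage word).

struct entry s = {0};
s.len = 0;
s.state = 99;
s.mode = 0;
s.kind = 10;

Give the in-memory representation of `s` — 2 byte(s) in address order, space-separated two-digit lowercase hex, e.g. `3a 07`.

8c 29

[0+:2] len=0 & 0x3 = 0x0; word=0x0000
[2+:7] state=99 & 0x7f = 0x63; word=0x018c
[9+:1] mode=0 & 0x1 = 0x0; word=0x018c
[10+:6] kind=10 & 0x3f = 0xa; word=0x298c
word = 0x298c → little-endian bytes:
  [0]=0x8c  [1]=0x29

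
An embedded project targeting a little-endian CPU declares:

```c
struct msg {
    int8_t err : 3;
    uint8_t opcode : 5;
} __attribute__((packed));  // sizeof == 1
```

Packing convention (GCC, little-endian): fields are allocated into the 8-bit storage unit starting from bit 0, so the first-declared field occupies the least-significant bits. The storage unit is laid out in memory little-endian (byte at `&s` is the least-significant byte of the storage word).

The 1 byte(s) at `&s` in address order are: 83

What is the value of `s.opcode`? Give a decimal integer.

[0]=0x83 (little-endian) → word 0x83
err:3 @ bit 0 → (0x83>>0)&0x7 = 0x3
opcode:5 @ bit 3 → (0x83>>3)&0x1f = 0x10  ←

16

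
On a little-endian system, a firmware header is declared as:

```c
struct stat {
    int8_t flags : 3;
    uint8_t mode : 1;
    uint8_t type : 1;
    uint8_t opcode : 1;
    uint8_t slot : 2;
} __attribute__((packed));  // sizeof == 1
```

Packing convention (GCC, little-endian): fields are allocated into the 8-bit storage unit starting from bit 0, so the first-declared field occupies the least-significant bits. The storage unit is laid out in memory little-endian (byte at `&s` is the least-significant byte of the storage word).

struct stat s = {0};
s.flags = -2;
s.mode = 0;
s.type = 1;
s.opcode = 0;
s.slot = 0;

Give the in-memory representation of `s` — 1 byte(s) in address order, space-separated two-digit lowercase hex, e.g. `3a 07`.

16

[0+:3] flags=-2 & 0x7 = 0x6; word=0x06
[3+:1] mode=0 & 0x1 = 0x0; word=0x06
[4+:1] type=1 & 0x1 = 0x1; word=0x16
[5+:1] opcode=0 & 0x1 = 0x0; word=0x16
[6+:2] slot=0 & 0x3 = 0x0; word=0x16
word = 0x16 → little-endian bytes:
  [0]=0x16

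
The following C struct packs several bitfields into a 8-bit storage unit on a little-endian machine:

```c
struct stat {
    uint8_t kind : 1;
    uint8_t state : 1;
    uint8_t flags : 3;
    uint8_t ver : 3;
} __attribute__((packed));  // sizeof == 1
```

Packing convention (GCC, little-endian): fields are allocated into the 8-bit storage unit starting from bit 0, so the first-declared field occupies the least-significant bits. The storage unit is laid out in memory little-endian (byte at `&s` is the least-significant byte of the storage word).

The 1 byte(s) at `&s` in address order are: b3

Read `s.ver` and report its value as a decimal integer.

[0]=0xb3 (little-endian) → word 0xb3
kind:1 @ bit 0 → (0xb3>>0)&0x1 = 0x1
state:1 @ bit 1 → (0xb3>>1)&0x1 = 0x1
flags:3 @ bit 2 → (0xb3>>2)&0x7 = 0x4
ver:3 @ bit 5 → (0xb3>>5)&0x7 = 0x5  ←

5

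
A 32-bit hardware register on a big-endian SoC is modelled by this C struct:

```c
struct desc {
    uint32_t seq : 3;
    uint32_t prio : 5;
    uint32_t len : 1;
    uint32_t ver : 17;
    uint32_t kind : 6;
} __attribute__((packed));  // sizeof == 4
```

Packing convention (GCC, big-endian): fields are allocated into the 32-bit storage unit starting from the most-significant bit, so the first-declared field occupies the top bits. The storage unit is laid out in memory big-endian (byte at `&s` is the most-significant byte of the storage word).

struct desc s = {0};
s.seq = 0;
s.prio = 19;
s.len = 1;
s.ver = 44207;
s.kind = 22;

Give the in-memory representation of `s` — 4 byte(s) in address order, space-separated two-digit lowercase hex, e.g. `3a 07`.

13 ab 2b d6

[29+:3] seq=0 & 0x7 = 0x0; word=0x00000000
[24+:5] prio=19 & 0x1f = 0x13; word=0x13000000
[23+:1] len=1 & 0x1 = 0x1; word=0x13800000
[6+:17] ver=44207 & 0x1ffff = 0xacaf; word=0x13ab2bc0
[0+:6] kind=22 & 0x3f = 0x16; word=0x13ab2bd6
word = 0x13ab2bd6 → big-endian bytes:
  [0]=0x13  [1]=0xab  [2]=0x2b  [3]=0xd6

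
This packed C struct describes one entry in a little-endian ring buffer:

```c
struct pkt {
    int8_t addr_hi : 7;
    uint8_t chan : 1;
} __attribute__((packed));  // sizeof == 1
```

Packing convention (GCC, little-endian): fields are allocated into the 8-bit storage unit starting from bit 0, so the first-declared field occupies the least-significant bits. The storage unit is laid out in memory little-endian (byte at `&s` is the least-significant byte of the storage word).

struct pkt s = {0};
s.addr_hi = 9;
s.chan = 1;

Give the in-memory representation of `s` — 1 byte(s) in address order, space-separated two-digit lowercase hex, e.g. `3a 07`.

addr_hi (7b) val=9 bits=0x9 at bit 0: 0x09
chan (1b) val=1 bits=0x1 at bit 7: 0x89
word = 0x89 → little-endian bytes:
  [0]=0x89

89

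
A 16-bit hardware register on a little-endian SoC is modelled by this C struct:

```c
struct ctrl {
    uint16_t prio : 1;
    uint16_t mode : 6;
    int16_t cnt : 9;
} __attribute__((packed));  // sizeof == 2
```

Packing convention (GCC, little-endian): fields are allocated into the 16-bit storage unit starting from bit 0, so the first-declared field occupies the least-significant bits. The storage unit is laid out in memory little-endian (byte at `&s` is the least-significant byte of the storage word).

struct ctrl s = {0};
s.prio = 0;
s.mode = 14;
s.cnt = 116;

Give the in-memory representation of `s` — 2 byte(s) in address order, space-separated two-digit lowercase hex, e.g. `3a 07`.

1c 3a

prio:1 = 0 → 0x0 << 0 → word 0x0000
mode:6 = 14 → 0xe << 1 → word 0x001c
cnt:9 = 116 → 0x74 << 7 → word 0x3a1c
word = 0x3a1c → little-endian bytes:
  [0]=0x1c  [1]=0x3a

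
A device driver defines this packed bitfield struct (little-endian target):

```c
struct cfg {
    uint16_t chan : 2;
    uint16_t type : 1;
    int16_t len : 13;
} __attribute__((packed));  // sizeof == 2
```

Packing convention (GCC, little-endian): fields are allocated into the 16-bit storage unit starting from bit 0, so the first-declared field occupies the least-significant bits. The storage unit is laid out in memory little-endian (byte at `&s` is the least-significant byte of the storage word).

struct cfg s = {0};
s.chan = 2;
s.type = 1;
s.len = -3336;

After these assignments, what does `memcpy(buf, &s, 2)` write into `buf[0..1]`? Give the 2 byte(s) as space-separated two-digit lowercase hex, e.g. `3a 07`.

c6 97

chan:2 = 2 → 0x2 << 0 → word 0x0002
type:1 = 1 → 0x1 << 2 → word 0x0006
len:13 = -3336 → 0x12f8 << 3 → word 0x97c6
word = 0x97c6 → little-endian bytes:
  [0]=0xc6  [1]=0x97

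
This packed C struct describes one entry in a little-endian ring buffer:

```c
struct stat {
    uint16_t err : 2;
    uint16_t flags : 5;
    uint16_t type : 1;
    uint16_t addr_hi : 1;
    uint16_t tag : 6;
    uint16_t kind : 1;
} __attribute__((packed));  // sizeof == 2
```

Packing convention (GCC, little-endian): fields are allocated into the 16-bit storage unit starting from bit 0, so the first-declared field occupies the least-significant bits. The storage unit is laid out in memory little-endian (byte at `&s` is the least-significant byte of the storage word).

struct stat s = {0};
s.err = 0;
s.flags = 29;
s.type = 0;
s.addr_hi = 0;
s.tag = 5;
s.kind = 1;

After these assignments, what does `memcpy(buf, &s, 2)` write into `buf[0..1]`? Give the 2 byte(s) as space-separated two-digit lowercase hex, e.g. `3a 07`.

[0+:2] err=0 & 0x3 = 0x0; word=0x0000
[2+:5] flags=29 & 0x1f = 0x1d; word=0x0074
[7+:1] type=0 & 0x1 = 0x0; word=0x0074
[8+:1] addr_hi=0 & 0x1 = 0x0; word=0x0074
[9+:6] tag=5 & 0x3f = 0x5; word=0x0a74
[15+:1] kind=1 & 0x1 = 0x1; word=0x8a74
word = 0x8a74 → little-endian bytes:
  [0]=0x74  [1]=0x8a

74 8a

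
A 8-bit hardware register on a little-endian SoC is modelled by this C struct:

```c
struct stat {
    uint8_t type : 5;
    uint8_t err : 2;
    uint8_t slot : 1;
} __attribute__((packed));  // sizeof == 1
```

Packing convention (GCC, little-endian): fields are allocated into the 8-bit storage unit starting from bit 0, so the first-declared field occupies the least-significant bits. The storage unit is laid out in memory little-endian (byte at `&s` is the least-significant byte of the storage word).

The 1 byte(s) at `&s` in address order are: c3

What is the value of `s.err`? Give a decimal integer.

2

[0]=0xc3 (little-endian) → word 0xc3
type [0+:5] = (word>>0) & 0x1f = 3
err [5+:2] = (word>>5) & 0x3 = 2  ←
slot [7+:1] = (word>>7) & 0x1 = 1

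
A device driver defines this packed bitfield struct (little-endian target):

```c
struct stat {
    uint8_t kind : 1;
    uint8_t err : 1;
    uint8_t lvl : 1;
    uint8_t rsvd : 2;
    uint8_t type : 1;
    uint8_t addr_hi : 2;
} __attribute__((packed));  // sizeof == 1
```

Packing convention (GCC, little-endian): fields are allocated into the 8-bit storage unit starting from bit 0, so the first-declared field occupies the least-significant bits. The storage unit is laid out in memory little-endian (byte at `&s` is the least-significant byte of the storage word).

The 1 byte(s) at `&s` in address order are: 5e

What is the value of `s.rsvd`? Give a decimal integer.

[0]=0x5e (little-endian) → word 0x5e
kind:1 @ bit 0 → (0x5e>>0)&0x1 = 0x0
err:1 @ bit 1 → (0x5e>>1)&0x1 = 0x1
lvl:1 @ bit 2 → (0x5e>>2)&0x1 = 0x1
rsvd:2 @ bit 3 → (0x5e>>3)&0x3 = 0x3  ←
type:1 @ bit 5 → (0x5e>>5)&0x1 = 0x0
addr_hi:2 @ bit 6 → (0x5e>>6)&0x3 = 0x1

3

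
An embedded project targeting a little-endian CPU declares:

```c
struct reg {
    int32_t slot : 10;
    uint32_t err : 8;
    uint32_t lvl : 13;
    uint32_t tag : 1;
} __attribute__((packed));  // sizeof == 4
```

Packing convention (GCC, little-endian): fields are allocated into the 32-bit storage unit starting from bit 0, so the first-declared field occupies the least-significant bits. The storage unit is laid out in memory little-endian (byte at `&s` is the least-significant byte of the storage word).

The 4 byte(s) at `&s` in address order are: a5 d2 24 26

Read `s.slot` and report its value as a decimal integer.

-347

[0]=0xa5 [1]=0xd2 [2]=0x24 [3]=0x26 (little-endian) → word 0x2624d2a5
slot:10 @ bit 0 → (0x2624d2a5>>0)&0x3ff = 0x2a5  ←
err:8 @ bit 10 → (0x2624d2a5>>10)&0xff = 0x34
lvl:13 @ bit 18 → (0x2624d2a5>>18)&0x1fff = 0x989
tag:1 @ bit 31 → (0x2624d2a5>>31)&0x1 = 0x0
slot signed 10b, MSB=1: 677 - 1024 = -347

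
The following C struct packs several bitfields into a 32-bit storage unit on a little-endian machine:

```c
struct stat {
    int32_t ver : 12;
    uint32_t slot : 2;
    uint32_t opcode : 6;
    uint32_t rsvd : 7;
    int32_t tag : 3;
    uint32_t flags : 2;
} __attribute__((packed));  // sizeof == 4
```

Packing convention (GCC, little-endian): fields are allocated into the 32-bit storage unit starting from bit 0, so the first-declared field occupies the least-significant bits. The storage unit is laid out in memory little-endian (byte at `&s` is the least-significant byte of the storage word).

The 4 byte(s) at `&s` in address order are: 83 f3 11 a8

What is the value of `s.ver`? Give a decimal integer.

899

[0]=0x83 [1]=0xf3 [2]=0x11 [3]=0xa8 (little-endian) → word 0xa811f383
ver [0+:12] = (word>>0) & 0xfff = 899  ←
slot [12+:2] = (word>>12) & 0x3 = 3
opcode [14+:6] = (word>>14) & 0x3f = 7
rsvd [20+:7] = (word>>20) & 0x7f = 1
tag [27+:3] = (word>>27) & 0x7 = 5
flags [30+:2] = (word>>30) & 0x3 = 2
ver signed 12b, MSB=0: value = 899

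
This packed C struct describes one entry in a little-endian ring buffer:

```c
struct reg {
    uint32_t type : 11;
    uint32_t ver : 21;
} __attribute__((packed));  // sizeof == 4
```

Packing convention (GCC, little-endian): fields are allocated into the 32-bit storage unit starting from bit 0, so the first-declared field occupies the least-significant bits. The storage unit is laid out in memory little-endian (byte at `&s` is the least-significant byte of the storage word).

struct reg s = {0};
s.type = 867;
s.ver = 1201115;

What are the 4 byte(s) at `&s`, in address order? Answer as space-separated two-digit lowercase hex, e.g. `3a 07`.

[0+:11] type=867 & 0x7ff = 0x363; word=0x00000363
[11+:21] ver=1201115 & 0x1fffff = 0x1253db; word=0x929edb63
word = 0x929edb63 → little-endian bytes:
  [0]=0x63  [1]=0xdb  [2]=0x9e  [3]=0x92

63 db 9e 92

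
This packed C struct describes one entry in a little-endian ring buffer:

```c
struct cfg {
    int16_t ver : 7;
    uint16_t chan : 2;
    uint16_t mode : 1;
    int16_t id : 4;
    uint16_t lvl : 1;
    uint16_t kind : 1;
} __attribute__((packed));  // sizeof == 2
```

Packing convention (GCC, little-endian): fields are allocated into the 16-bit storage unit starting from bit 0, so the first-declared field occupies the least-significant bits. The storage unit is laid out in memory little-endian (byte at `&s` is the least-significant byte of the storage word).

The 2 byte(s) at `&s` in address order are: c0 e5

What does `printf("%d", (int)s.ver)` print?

-64

[0]=0xc0 [1]=0xe5 (little-endian) → word 0xe5c0
ver:7 @ bit 0 → (0xe5c0>>0)&0x7f = 0x40  ←
chan:2 @ bit 7 → (0xe5c0>>7)&0x3 = 0x3
mode:1 @ bit 9 → (0xe5c0>>9)&0x1 = 0x0
id:4 @ bit 10 → (0xe5c0>>10)&0xf = 0x9
lvl:1 @ bit 14 → (0xe5c0>>14)&0x1 = 0x1
kind:1 @ bit 15 → (0xe5c0>>15)&0x1 = 0x1
ver signed 7b, MSB=1: 64 - 128 = -64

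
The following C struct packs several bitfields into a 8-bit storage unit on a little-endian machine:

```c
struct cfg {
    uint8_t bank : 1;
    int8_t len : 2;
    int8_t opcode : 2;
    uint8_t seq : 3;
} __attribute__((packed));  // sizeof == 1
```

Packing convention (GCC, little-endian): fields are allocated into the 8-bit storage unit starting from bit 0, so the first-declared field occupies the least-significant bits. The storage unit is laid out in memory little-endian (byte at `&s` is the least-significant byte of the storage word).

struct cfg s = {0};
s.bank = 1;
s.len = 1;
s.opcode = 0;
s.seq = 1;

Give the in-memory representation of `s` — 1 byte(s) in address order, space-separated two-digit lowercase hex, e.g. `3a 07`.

bank:1 = 1 → 0x1 << 0 → word 0x01
len:2 = 1 → 0x1 << 1 → word 0x03
opcode:2 = 0 → 0x0 << 3 → word 0x03
seq:3 = 1 → 0x1 << 5 → word 0x23
word = 0x23 → little-endian bytes:
  [0]=0x23

23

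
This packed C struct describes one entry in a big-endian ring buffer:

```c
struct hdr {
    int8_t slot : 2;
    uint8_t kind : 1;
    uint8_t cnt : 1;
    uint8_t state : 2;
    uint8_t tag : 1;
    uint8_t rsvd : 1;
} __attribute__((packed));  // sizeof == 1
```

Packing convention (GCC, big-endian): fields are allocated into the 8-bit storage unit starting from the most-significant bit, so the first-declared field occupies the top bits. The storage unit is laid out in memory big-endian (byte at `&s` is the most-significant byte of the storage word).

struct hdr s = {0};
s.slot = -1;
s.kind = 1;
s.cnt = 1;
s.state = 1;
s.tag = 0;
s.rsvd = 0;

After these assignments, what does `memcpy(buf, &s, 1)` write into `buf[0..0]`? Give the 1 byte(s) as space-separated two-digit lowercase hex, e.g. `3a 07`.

f4

[6+:2] slot=-1 & 0x3 = 0x3; word=0xc0
[5+:1] kind=1 & 0x1 = 0x1; word=0xe0
[4+:1] cnt=1 & 0x1 = 0x1; word=0xf0
[2+:2] state=1 & 0x3 = 0x1; word=0xf4
[1+:1] tag=0 & 0x1 = 0x0; word=0xf4
[0+:1] rsvd=0 & 0x1 = 0x0; word=0xf4
word = 0xf4 → big-endian bytes:
  [0]=0xf4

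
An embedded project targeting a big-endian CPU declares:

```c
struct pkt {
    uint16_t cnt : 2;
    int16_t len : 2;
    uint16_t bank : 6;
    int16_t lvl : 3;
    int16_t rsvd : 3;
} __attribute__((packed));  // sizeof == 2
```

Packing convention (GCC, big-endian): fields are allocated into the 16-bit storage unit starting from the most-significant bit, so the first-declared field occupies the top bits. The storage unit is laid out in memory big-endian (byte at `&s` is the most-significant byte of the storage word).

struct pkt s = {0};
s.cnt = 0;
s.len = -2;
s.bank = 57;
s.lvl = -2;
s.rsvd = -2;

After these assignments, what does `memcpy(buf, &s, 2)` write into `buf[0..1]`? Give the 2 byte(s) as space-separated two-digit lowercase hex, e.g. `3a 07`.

2e 76

[14+:2] cnt=0 & 0x3 = 0x0; word=0x0000
[12+:2] len=-2 & 0x3 = 0x2; word=0x2000
[6+:6] bank=57 & 0x3f = 0x39; word=0x2e40
[3+:3] lvl=-2 & 0x7 = 0x6; word=0x2e70
[0+:3] rsvd=-2 & 0x7 = 0x6; word=0x2e76
word = 0x2e76 → big-endian bytes:
  [0]=0x2e  [1]=0x76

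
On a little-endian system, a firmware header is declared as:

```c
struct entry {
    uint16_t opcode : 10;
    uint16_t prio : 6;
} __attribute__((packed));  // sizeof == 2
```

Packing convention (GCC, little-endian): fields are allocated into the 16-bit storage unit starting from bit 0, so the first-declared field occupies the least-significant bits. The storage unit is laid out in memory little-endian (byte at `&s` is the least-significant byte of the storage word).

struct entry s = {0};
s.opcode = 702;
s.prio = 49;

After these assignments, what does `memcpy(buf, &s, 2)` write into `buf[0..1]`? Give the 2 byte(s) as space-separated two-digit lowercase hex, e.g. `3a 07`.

be c6

opcode:10 = 702 → 0x2be << 0 → word 0x02be
prio:6 = 49 → 0x31 << 10 → word 0xc6be
word = 0xc6be → little-endian bytes:
  [0]=0xbe  [1]=0xc6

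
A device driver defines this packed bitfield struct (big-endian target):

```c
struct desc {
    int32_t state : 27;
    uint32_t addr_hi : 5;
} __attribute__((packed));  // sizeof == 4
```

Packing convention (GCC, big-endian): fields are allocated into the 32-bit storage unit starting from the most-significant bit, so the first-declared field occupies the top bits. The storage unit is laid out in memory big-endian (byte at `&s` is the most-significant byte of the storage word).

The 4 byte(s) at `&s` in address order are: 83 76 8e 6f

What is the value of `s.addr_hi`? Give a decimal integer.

[0]=0x83 [1]=0x76 [2]=0x8e [3]=0x6f (big-endian) → word 0x83768e6f
state [5+:27] = (word>>5) & 0x7ffffff = 68924531
addr_hi [0+:5] = (word>>0) & 0x1f = 15  ←

15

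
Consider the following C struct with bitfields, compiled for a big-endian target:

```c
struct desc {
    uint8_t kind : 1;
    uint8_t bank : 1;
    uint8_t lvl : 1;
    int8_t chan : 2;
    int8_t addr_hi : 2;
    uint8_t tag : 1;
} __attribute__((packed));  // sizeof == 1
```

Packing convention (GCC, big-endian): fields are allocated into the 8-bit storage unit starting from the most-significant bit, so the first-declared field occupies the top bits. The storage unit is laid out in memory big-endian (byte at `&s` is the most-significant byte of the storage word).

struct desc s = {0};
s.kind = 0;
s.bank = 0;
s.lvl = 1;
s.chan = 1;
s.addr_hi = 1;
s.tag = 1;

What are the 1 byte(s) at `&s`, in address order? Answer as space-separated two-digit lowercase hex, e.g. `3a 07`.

2b

kind:1 = 0 → 0x0 << 7 → word 0x00
bank:1 = 0 → 0x0 << 6 → word 0x00
lvl:1 = 1 → 0x1 << 5 → word 0x20
chan:2 = 1 → 0x1 << 3 → word 0x28
addr_hi:2 = 1 → 0x1 << 1 → word 0x2a
tag:1 = 1 → 0x1 << 0 → word 0x2b
word = 0x2b → big-endian bytes:
  [0]=0x2b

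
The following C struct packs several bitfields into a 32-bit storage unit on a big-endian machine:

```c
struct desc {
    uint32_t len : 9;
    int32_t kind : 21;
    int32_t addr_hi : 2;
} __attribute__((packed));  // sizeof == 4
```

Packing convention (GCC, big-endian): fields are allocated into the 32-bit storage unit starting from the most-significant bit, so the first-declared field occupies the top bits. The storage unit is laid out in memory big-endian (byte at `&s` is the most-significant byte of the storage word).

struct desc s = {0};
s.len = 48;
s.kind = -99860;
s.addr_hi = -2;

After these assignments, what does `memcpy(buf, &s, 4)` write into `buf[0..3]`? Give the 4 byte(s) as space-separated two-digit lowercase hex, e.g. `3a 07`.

18 79 e7 b2

len (9b) val=48 bits=0x30 at bit 23: 0x18000000
kind (21b) val=-99860 bits=0x1e79ec at bit 2: 0x1879e7b0
addr_hi (2b) val=-2 bits=0x2 at bit 0: 0x1879e7b2
word = 0x1879e7b2 → big-endian bytes:
  [0]=0x18  [1]=0x79  [2]=0xe7  [3]=0xb2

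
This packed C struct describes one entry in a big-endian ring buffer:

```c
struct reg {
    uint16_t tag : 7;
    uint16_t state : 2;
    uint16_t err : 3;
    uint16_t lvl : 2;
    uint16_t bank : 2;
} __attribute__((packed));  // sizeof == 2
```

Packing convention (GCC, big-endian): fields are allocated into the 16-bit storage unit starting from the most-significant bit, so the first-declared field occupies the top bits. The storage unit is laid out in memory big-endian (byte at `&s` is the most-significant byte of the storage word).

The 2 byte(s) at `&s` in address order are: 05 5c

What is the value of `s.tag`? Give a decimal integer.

[0]=0x05 [1]=0x5c (big-endian) → word 0x055c
tag [9+:7] = (word>>9) & 0x7f = 2  ←
state [7+:2] = (word>>7) & 0x3 = 2
err [4+:3] = (word>>4) & 0x7 = 5
lvl [2+:2] = (word>>2) & 0x3 = 3
bank [0+:2] = (word>>0) & 0x3 = 0

2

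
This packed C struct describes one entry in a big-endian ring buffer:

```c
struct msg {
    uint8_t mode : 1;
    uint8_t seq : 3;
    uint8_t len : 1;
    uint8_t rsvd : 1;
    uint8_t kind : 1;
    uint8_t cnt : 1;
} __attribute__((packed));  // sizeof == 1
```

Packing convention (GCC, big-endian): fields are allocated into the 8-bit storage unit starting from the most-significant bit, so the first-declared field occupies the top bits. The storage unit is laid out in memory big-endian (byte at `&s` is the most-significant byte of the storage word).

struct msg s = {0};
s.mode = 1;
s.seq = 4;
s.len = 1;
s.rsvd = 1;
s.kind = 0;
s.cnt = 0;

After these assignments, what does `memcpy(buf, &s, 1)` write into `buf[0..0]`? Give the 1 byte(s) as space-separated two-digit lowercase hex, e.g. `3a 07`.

cc

mode (1b) val=1 bits=0x1 at bit 7: 0x80
seq (3b) val=4 bits=0x4 at bit 4: 0xc0
len (1b) val=1 bits=0x1 at bit 3: 0xc8
rsvd (1b) val=1 bits=0x1 at bit 2: 0xcc
kind (1b) val=0 bits=0x0 at bit 1: 0xcc
cnt (1b) val=0 bits=0x0 at bit 0: 0xcc
word = 0xcc → big-endian bytes:
  [0]=0xcc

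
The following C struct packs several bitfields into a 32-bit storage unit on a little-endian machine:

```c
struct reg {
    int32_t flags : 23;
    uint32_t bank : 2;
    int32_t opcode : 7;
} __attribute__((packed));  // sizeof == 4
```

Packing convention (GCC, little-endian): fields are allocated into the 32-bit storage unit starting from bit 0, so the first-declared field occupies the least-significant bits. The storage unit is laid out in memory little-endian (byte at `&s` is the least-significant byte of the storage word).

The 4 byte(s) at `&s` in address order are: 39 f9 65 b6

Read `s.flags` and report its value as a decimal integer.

-1705671

[0]=0x39 [1]=0xf9 [2]=0x65 [3]=0xb6 (little-endian) → word 0xb665f939
flags:23 @ bit 0 → (0xb665f939>>0)&0x7fffff = 0x65f939  ←
bank:2 @ bit 23 → (0xb665f939>>23)&0x3 = 0x0
opcode:7 @ bit 25 → (0xb665f939>>25)&0x7f = 0x5b
flags signed 23b, MSB=1: 6682937 - 8388608 = -1705671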